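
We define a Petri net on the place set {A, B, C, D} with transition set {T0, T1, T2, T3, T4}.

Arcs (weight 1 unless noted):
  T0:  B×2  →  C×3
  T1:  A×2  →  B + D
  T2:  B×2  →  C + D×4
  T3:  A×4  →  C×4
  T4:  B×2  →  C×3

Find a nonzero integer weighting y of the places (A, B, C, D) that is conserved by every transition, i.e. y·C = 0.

y = (A:2, B:3, C:2, D:1)

Incidence matrix C (rows=places, cols=transitions):
       T0   T1   T2   T3   T4
    A   0   -2    0   -4    0
    B  -2    1   -2    0   -2
    C   3    0    1    4    3
    D   0    1    4    0    0

Candidate y = [2, 3, 2, 1]; check y·C column-wise:
  col T0: 2·0 + 3·-2 + 2·3 + 1·0 = 0
  col T1: 2·-2 + 3·1 + 2·0 + 1·1 = 0
  col T2: 2·0 + 3·-2 + 2·1 + 1·4 = 0
  col T3: 2·-4 + 3·0 + 2·4 + 1·0 = 0
  col T4: 2·0 + 3·-2 + 2·3 + 1·0 = 0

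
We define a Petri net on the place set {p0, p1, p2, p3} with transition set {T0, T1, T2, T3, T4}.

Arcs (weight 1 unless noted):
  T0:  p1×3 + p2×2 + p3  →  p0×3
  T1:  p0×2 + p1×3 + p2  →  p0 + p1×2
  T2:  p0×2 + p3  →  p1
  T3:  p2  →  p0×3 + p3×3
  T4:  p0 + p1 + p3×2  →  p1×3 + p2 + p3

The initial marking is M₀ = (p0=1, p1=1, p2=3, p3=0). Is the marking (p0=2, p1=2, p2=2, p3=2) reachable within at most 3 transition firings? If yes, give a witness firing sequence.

step 1: fire T3:  (p0=1, p1=1, p2=3, p3=0) → (p0=4, p1=1, p2=2, p3=3)
step 2: fire T2:  (p0=4, p1=1, p2=2, p3=3) → (p0=2, p1=2, p2=2, p3=2)

YES — reachable via ⟨T3, T2⟩ (2 firings)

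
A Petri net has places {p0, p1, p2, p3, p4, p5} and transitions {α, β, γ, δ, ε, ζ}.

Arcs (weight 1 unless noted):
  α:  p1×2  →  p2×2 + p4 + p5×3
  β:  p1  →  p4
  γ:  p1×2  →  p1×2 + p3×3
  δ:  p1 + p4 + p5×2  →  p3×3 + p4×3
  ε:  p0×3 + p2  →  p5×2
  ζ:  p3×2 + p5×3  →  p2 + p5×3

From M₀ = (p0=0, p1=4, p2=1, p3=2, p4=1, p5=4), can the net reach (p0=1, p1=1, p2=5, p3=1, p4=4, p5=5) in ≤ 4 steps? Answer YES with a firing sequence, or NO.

depth 0: 1 marking
depth 1: 6 markings reached so far
depth 2: 20 markings reached so far
depth 3: 47 markings reached so far
depth 4: 87 markings reached so far
target is not among the 87 markings reachable within 4 steps

NO — not reachable within 4 firings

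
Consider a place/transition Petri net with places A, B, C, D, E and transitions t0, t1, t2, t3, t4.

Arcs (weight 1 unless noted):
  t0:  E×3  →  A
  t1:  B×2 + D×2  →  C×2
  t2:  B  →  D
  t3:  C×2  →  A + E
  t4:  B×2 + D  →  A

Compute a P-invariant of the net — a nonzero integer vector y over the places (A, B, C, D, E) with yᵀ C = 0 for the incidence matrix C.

Incidence matrix C (rows=places, cols=transitions):
       t0   t1   t2   t3   t4
    A   1    0    0    1    1
    B   0   -2   -1    0   -2
    C   0    2    0   -2    0
    D   0   -2    1    0   -1
    E  -3    0    0    1    0

Candidate y = [3, 1, 2, 1, 1]; check y·C column-wise:
  col t0: 3·1 + 1·0 + 2·0 + 1·0 + 1·-3 = 0
  col t1: 3·0 + 1·-2 + 2·2 + 1·-2 + 1·0 = 0
  col t2: 3·0 + 1·-1 + 2·0 + 1·1 + 1·0 = 0
  col t3: 3·1 + 1·0 + 2·-2 + 1·0 + 1·1 = 0
  col t4: 3·1 + 1·-2 + 2·0 + 1·-1 + 1·0 = 0

y = (A:3, B:1, C:2, D:1, E:1)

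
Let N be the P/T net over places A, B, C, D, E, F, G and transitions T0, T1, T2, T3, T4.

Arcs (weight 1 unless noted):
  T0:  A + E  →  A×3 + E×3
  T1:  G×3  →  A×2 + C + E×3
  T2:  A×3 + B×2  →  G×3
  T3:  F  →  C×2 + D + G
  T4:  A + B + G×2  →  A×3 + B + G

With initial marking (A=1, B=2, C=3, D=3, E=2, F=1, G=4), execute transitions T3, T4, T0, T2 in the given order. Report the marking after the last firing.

step 1: fire T3:  (A=1, B=2, C=3, D=3, E=2, F=1, G=4) → (A=1, B=2, C=5, D=4, E=2, F=0, G=5)
step 2: fire T4:  (A=1, B=2, C=5, D=4, E=2, F=0, G=5) → (A=3, B=2, C=5, D=4, E=2, F=0, G=4)
step 3: fire T0:  (A=3, B=2, C=5, D=4, E=2, F=0, G=4) → (A=5, B=2, C=5, D=4, E=4, F=0, G=4)
step 4: fire T2:  (A=5, B=2, C=5, D=4, E=4, F=0, G=4) → (A=2, B=0, C=5, D=4, E=4, F=0, G=7)

(A=2, B=0, C=5, D=4, E=4, F=0, G=7)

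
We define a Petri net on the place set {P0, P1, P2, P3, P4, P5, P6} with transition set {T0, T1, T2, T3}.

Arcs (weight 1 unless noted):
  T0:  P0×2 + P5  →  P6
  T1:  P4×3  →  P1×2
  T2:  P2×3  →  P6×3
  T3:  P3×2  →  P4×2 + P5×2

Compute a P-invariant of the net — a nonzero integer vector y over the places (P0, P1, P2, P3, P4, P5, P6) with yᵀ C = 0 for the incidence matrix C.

Incidence matrix C (rows=places, cols=transitions):
       T0   T1   T2   T3
   P0  -2    0    0    0
   P1   0    2    0    0
   P2   0    0   -3    0
   P3   0    0    0   -2
   P4   0   -3    0    2
   P5  -1    0    0    2
   P6   1    0    3    0

Candidate y = [0, 3, 0, 2, 2, 0, 0]; check y·C column-wise:
  col T0: 0·-2 + 3·0 + 2·0 + 2·0 + 0·-1 + 0·1 = 0
  col T1: 3·2 + 2·0 + 2·-3 = 0
  col T2: 3·0 + 0·-3 + 2·0 + 2·0 + 0·3 = 0
  col T3: 3·0 + 2·-2 + 2·2 + 0·2 = 0

y = (P0:0, P1:3, P2:0, P3:2, P4:2, P5:0, P6:0)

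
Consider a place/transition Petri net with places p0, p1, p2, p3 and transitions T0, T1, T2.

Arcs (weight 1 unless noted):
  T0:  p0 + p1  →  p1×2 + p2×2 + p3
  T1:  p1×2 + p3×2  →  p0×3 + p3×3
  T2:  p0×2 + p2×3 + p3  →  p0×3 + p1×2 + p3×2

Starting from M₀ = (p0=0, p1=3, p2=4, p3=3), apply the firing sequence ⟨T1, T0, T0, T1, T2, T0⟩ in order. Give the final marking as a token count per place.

step 1: fire T1:  (p0=0, p1=3, p2=4, p3=3) → (p0=3, p1=1, p2=4, p3=4)
step 2: fire T0:  (p0=3, p1=1, p2=4, p3=4) → (p0=2, p1=2, p2=6, p3=5)
step 3: fire T0:  (p0=2, p1=2, p2=6, p3=5) → (p0=1, p1=3, p2=8, p3=6)
step 4: fire T1:  (p0=1, p1=3, p2=8, p3=6) → (p0=4, p1=1, p2=8, p3=7)
step 5: fire T2:  (p0=4, p1=1, p2=8, p3=7) → (p0=5, p1=3, p2=5, p3=8)
step 6: fire T0:  (p0=5, p1=3, p2=5, p3=8) → (p0=4, p1=4, p2=7, p3=9)

(p0=4, p1=4, p2=7, p3=9)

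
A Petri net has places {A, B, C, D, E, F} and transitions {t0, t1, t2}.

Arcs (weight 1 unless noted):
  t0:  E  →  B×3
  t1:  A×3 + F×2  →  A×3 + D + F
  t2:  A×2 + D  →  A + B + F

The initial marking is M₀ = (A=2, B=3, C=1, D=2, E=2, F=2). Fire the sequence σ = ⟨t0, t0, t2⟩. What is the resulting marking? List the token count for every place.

(A=1, B=10, C=1, D=1, E=0, F=3)

step 1: fire t0:  (A=2, B=3, C=1, D=2, E=2, F=2) → (A=2, B=6, C=1, D=2, E=1, F=2)
step 2: fire t0:  (A=2, B=6, C=1, D=2, E=1, F=2) → (A=2, B=9, C=1, D=2, E=0, F=2)
step 3: fire t2:  (A=2, B=9, C=1, D=2, E=0, F=2) → (A=1, B=10, C=1, D=1, E=0, F=3)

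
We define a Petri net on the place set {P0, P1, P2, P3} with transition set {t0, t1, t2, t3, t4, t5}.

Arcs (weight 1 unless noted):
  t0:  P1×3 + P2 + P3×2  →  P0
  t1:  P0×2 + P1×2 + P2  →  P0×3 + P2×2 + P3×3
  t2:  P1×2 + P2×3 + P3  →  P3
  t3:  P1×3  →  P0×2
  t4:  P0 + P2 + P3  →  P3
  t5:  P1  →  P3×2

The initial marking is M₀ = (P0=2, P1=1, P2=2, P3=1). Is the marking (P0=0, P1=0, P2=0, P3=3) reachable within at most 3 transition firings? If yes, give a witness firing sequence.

step 1: fire t4:  (P0=2, P1=1, P2=2, P3=1) → (P0=1, P1=1, P2=1, P3=1)
step 2: fire t4:  (P0=1, P1=1, P2=1, P3=1) → (P0=0, P1=1, P2=0, P3=1)
step 3: fire t5:  (P0=0, P1=1, P2=0, P3=1) → (P0=0, P1=0, P2=0, P3=3)

YES — reachable via ⟨t4, t4, t5⟩ (3 firings)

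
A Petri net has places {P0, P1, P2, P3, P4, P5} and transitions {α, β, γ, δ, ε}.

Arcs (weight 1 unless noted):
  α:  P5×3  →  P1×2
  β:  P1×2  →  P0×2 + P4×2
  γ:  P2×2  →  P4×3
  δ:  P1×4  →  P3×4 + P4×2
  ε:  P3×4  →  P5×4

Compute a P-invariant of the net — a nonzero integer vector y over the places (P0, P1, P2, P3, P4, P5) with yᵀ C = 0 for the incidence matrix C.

y = (P0:1, P1:3, P2:3, P3:2, P4:2, P5:2)

Incidence matrix C (rows=places, cols=transitions):
        α    β    γ    δ    ε
   P0   0    2    0    0    0
   P1   2   -2    0   -4    0
   P2   0    0   -2    0    0
   P3   0    0    0    4   -4
   P4   0    2    3    2    0
   P5  -3    0    0    0    4

Candidate y = [1, 3, 3, 2, 2, 2]; check y·C column-wise:
  col α: 1·0 + 3·2 + 3·0 + 2·0 + 2·0 + 2·-3 = 0
  col β: 1·2 + 3·-2 + 3·0 + 2·0 + 2·2 + 2·0 = 0
  col γ: 1·0 + 3·0 + 3·-2 + 2·0 + 2·3 + 2·0 = 0
  col δ: 1·0 + 3·-4 + 3·0 + 2·4 + 2·2 + 2·0 = 0
  col ε: 1·0 + 3·0 + 3·0 + 2·-4 + 2·0 + 2·4 = 0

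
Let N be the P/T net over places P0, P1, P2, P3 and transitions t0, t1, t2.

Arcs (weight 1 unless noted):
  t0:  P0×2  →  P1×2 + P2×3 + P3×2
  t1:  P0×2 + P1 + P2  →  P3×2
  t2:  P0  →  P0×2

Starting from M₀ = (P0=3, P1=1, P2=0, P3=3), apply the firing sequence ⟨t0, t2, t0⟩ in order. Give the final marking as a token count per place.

(P0=0, P1=5, P2=6, P3=7)

step 1: fire t0:  (P0=3, P1=1, P2=0, P3=3) → (P0=1, P1=3, P2=3, P3=5)
step 2: fire t2:  (P0=1, P1=3, P2=3, P3=5) → (P0=2, P1=3, P2=3, P3=5)
step 3: fire t0:  (P0=2, P1=3, P2=3, P3=5) → (P0=0, P1=5, P2=6, P3=7)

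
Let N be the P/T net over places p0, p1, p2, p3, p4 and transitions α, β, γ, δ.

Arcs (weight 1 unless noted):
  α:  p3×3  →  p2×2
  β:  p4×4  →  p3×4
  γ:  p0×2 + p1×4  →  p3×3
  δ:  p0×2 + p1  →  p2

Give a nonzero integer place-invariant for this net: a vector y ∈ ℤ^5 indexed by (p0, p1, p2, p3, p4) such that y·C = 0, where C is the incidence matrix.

y = (p0:1, p1:1, p2:3, p3:2, p4:2)

Incidence matrix C (rows=places, cols=transitions):
        α    β    γ    δ
   p0   0    0   -2   -2
   p1   0    0   -4   -1
   p2   2    0    0    1
   p3  -3    4    3    0
   p4   0   -4    0    0

Candidate y = [1, 1, 3, 2, 2]; check y·C column-wise:
  col α: 1·0 + 1·0 + 3·2 + 2·-3 + 2·0 = 0
  col β: 1·0 + 1·0 + 3·0 + 2·4 + 2·-4 = 0
  col γ: 1·-2 + 1·-4 + 3·0 + 2·3 + 2·0 = 0
  col δ: 1·-2 + 1·-1 + 3·1 + 2·0 + 2·0 = 0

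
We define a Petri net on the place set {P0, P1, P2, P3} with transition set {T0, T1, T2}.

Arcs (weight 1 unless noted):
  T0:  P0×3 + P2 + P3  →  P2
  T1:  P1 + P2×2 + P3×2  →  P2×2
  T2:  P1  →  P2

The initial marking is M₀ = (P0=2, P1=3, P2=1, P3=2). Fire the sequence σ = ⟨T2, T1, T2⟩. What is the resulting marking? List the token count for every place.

(P0=2, P1=0, P2=3, P3=0)

step 1: fire T2:  (P0=2, P1=3, P2=1, P3=2) → (P0=2, P1=2, P2=2, P3=2)
step 2: fire T1:  (P0=2, P1=2, P2=2, P3=2) → (P0=2, P1=1, P2=2, P3=0)
step 3: fire T2:  (P0=2, P1=1, P2=2, P3=0) → (P0=2, P1=0, P2=3, P3=0)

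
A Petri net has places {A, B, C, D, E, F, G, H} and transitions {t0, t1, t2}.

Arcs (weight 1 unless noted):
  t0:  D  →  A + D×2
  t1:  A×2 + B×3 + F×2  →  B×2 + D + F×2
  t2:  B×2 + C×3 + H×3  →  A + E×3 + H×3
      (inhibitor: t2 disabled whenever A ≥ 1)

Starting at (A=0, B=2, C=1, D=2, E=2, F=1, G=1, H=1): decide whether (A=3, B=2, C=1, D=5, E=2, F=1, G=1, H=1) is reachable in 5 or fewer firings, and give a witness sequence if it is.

YES — reachable via ⟨t0, t0, t0⟩ (3 firings)

step 1: fire t0:  (A=0, B=2, C=1, D=2, E=2, F=1, G=1, H=1) → (A=1, B=2, C=1, D=3, E=2, F=1, G=1, H=1)
step 2: fire t0:  (A=1, B=2, C=1, D=3, E=2, F=1, G=1, H=1) → (A=2, B=2, C=1, D=4, E=2, F=1, G=1, H=1)
step 3: fire t0:  (A=2, B=2, C=1, D=4, E=2, F=1, G=1, H=1) → (A=3, B=2, C=1, D=5, E=2, F=1, G=1, H=1)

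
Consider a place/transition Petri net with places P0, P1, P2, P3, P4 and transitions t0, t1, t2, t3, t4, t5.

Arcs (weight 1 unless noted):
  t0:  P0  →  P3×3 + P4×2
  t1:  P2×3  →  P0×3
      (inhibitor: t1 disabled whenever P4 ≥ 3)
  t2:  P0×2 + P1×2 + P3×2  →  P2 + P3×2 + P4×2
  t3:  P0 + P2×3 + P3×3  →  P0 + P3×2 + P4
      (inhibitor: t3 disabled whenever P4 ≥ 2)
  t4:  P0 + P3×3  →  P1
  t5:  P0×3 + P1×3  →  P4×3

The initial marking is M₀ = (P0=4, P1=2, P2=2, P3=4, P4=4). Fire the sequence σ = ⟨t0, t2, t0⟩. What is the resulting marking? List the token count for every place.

(P0=0, P1=0, P2=3, P3=10, P4=10)

step 1: fire t0:  (P0=4, P1=2, P2=2, P3=4, P4=4) → (P0=3, P1=2, P2=2, P3=7, P4=6)
step 2: fire t2:  (P0=3, P1=2, P2=2, P3=7, P4=6) → (P0=1, P1=0, P2=3, P3=7, P4=8)
step 3: fire t0:  (P0=1, P1=0, P2=3, P3=7, P4=8) → (P0=0, P1=0, P2=3, P3=10, P4=10)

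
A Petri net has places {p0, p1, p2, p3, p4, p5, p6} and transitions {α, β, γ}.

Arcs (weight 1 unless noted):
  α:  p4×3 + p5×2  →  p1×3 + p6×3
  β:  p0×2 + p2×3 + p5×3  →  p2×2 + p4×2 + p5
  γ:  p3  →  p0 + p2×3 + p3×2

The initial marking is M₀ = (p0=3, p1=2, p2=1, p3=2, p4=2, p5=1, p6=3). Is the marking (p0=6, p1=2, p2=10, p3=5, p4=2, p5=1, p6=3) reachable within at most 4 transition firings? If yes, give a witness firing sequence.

step 1: fire γ:  (p0=3, p1=2, p2=1, p3=2, p4=2, p5=1, p6=3) → (p0=4, p1=2, p2=4, p3=3, p4=2, p5=1, p6=3)
step 2: fire γ:  (p0=4, p1=2, p2=4, p3=3, p4=2, p5=1, p6=3) → (p0=5, p1=2, p2=7, p3=4, p4=2, p5=1, p6=3)
step 3: fire γ:  (p0=5, p1=2, p2=7, p3=4, p4=2, p5=1, p6=3) → (p0=6, p1=2, p2=10, p3=5, p4=2, p5=1, p6=3)

YES — reachable via ⟨γ, γ, γ⟩ (3 firings)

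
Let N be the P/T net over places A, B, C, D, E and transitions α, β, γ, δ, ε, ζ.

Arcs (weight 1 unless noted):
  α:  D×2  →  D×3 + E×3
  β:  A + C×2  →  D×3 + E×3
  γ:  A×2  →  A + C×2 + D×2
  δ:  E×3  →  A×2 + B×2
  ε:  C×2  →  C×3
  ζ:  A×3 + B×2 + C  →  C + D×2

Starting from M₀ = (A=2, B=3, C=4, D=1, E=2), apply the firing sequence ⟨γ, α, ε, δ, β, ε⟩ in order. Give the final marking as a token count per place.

step 1: fire γ:  (A=2, B=3, C=4, D=1, E=2) → (A=1, B=3, C=6, D=3, E=2)
step 2: fire α:  (A=1, B=3, C=6, D=3, E=2) → (A=1, B=3, C=6, D=4, E=5)
step 3: fire ε:  (A=1, B=3, C=6, D=4, E=5) → (A=1, B=3, C=7, D=4, E=5)
step 4: fire δ:  (A=1, B=3, C=7, D=4, E=5) → (A=3, B=5, C=7, D=4, E=2)
step 5: fire β:  (A=3, B=5, C=7, D=4, E=2) → (A=2, B=5, C=5, D=7, E=5)
step 6: fire ε:  (A=2, B=5, C=5, D=7, E=5) → (A=2, B=5, C=6, D=7, E=5)

(A=2, B=5, C=6, D=7, E=5)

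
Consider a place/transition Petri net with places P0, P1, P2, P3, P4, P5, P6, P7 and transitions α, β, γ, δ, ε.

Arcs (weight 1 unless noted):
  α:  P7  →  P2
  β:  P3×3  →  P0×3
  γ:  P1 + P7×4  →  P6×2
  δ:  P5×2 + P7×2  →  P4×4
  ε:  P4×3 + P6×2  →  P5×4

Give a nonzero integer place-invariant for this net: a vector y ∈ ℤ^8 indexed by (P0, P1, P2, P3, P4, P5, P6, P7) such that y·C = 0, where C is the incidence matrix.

Incidence matrix C (rows=places, cols=transitions):
        α    β    γ    δ    ε
   P0   0    3    0    0    0
   P1   0    0   -1    0    0
   P2   1    0    0    0    0
   P3   0   -3    0    0    0
   P4   0    0    0    4   -3
   P5   0    0    0   -2    4
   P6   0    0    2    0   -2
   P7  -1    0   -4   -2    0

Candidate y = [1, 0, 0, 1, 0, 0, 0, 0]; check y·C column-wise:
  col α: 1·0 + 0·1 + 1·0 + 0·-1 = 0
  col β: 1·3 + 1·-3 = 0
  col γ: 1·0 + 0·-1 + 1·0 + 0·2 + 0·-4 = 0
  col δ: 1·0 + 1·0 + 0·4 + 0·-2 + 0·-2 = 0
  col ε: 1·0 + 1·0 + 0·-3 + 0·4 + 0·-2 = 0

y = (P0:1, P1:0, P2:0, P3:1, P4:0, P5:0, P6:0, P7:0)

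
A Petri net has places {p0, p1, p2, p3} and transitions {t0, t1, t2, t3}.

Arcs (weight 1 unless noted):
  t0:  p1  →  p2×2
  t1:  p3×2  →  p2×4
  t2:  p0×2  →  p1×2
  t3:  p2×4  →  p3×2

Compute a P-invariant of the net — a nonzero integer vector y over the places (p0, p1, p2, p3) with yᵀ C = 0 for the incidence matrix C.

y = (p0:2, p1:2, p2:1, p3:2)

Incidence matrix C (rows=places, cols=transitions):
       t0   t1   t2   t3
   p0   0    0   -2    0
   p1  -1    0    2    0
   p2   2    4    0   -4
   p3   0   -2    0    2

Candidate y = [2, 2, 1, 2]; check y·C column-wise:
  col t0: 2·0 + 2·-1 + 1·2 + 2·0 = 0
  col t1: 2·0 + 2·0 + 1·4 + 2·-2 = 0
  col t2: 2·-2 + 2·2 + 1·0 + 2·0 = 0
  col t3: 2·0 + 2·0 + 1·-4 + 2·2 = 0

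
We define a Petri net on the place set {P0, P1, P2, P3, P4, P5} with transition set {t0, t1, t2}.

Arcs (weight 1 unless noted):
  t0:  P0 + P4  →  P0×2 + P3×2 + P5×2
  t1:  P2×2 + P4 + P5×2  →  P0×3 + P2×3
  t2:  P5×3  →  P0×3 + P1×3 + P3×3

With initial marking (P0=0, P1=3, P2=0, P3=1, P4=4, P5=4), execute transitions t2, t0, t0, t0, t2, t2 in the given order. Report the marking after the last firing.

step 1: fire t2:  (P0=0, P1=3, P2=0, P3=1, P4=4, P5=4) → (P0=3, P1=6, P2=0, P3=4, P4=4, P5=1)
step 2: fire t0:  (P0=3, P1=6, P2=0, P3=4, P4=4, P5=1) → (P0=4, P1=6, P2=0, P3=6, P4=3, P5=3)
step 3: fire t0:  (P0=4, P1=6, P2=0, P3=6, P4=3, P5=3) → (P0=5, P1=6, P2=0, P3=8, P4=2, P5=5)
step 4: fire t0:  (P0=5, P1=6, P2=0, P3=8, P4=2, P5=5) → (P0=6, P1=6, P2=0, P3=10, P4=1, P5=7)
step 5: fire t2:  (P0=6, P1=6, P2=0, P3=10, P4=1, P5=7) → (P0=9, P1=9, P2=0, P3=13, P4=1, P5=4)
step 6: fire t2:  (P0=9, P1=9, P2=0, P3=13, P4=1, P5=4) → (P0=12, P1=12, P2=0, P3=16, P4=1, P5=1)

(P0=12, P1=12, P2=0, P3=16, P4=1, P5=1)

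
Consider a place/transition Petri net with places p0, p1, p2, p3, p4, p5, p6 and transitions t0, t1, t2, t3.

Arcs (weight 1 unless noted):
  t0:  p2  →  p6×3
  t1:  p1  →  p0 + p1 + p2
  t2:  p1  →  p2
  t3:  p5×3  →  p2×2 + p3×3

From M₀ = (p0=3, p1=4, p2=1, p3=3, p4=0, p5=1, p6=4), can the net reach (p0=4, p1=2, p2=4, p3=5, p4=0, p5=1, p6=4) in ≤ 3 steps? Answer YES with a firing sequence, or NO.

depth 0: 1 marking
depth 1: 4 markings reached so far
depth 2: 9 markings reached so far
depth 3: 18 markings reached so far
target is not among the 18 markings reachable within 3 steps

NO — not reachable within 3 firings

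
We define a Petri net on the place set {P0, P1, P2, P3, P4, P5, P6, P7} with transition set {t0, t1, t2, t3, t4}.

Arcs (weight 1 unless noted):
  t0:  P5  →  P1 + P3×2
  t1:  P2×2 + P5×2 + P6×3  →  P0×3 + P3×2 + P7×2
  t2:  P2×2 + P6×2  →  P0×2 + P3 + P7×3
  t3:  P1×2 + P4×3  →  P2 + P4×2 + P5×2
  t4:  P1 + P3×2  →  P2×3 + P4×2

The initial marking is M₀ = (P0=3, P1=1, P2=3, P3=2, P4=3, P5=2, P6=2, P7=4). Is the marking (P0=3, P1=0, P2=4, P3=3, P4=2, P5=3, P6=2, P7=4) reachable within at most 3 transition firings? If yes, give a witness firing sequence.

NO — not reachable within 3 firings

depth 0: 1 marking
depth 1: 4 markings reached so far
depth 2: 9 markings reached so far
depth 3: 15 markings reached so far
target is not among the 15 markings reachable within 3 steps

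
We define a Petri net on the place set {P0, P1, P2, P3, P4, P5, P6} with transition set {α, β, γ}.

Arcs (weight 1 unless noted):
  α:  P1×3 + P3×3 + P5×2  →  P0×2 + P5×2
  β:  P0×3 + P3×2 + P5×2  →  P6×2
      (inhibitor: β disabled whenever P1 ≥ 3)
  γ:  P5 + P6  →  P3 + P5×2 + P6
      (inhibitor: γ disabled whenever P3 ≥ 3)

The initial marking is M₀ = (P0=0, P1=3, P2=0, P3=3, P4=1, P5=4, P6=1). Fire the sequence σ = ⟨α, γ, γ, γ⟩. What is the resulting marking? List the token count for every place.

(P0=2, P1=0, P2=0, P3=3, P4=1, P5=7, P6=1)

step 1: fire α:  (P0=0, P1=3, P2=0, P3=3, P4=1, P5=4, P6=1) → (P0=2, P1=0, P2=0, P3=0, P4=1, P5=4, P6=1)
step 2: fire γ:  (P0=2, P1=0, P2=0, P3=0, P4=1, P5=4, P6=1) → (P0=2, P1=0, P2=0, P3=1, P4=1, P5=5, P6=1)
step 3: fire γ:  (P0=2, P1=0, P2=0, P3=1, P4=1, P5=5, P6=1) → (P0=2, P1=0, P2=0, P3=2, P4=1, P5=6, P6=1)
step 4: fire γ:  (P0=2, P1=0, P2=0, P3=2, P4=1, P5=6, P6=1) → (P0=2, P1=0, P2=0, P3=3, P4=1, P5=7, P6=1)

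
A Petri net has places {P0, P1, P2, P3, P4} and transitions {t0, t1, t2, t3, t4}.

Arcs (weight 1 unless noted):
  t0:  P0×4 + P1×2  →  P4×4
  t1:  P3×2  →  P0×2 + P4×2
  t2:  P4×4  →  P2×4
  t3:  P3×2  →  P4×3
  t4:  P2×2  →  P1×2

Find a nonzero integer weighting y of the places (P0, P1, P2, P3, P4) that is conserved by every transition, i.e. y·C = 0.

y = (P0:1, P1:2, P2:2, P3:3, P4:2)

Incidence matrix C (rows=places, cols=transitions):
       t0   t1   t2   t3   t4
   P0  -4    2    0    0    0
   P1  -2    0    0    0    2
   P2   0    0    4    0   -2
   P3   0   -2    0   -2    0
   P4   4    2   -4    3    0

Candidate y = [1, 2, 2, 3, 2]; check y·C column-wise:
  col t0: 1·-4 + 2·-2 + 2·0 + 3·0 + 2·4 = 0
  col t1: 1·2 + 2·0 + 2·0 + 3·-2 + 2·2 = 0
  col t2: 1·0 + 2·0 + 2·4 + 3·0 + 2·-4 = 0
  col t3: 1·0 + 2·0 + 2·0 + 3·-2 + 2·3 = 0
  col t4: 1·0 + 2·2 + 2·-2 + 3·0 + 2·0 = 0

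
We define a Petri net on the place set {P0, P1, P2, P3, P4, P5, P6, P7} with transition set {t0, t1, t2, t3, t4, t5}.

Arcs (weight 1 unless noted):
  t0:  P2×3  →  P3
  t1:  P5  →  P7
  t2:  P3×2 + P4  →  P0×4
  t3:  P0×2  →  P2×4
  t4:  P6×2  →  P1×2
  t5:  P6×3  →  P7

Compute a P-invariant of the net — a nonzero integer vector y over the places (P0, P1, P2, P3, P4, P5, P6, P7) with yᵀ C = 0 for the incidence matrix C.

y = (P0:2, P1:0, P2:1, P3:3, P4:2, P5:0, P6:0, P7:0)

Incidence matrix C (rows=places, cols=transitions):
       t0   t1   t2   t3   t4   t5
   P0   0    0    4   -2    0    0
   P1   0    0    0    0    2    0
   P2  -3    0    0    4    0    0
   P3   1    0   -2    0    0    0
   P4   0    0   -1    0    0    0
   P5   0   -1    0    0    0    0
   P6   0    0    0    0   -2   -3
   P7   0    1    0    0    0    1

Candidate y = [2, 0, 1, 3, 2, 0, 0, 0]; check y·C column-wise:
  col t0: 2·0 + 1·-3 + 3·1 + 2·0 = 0
  col t1: 2·0 + 1·0 + 3·0 + 2·0 + 0·-1 + 0·1 = 0
  col t2: 2·4 + 1·0 + 3·-2 + 2·-1 = 0
  col t3: 2·-2 + 1·4 + 3·0 + 2·0 = 0
  col t4: 2·0 + 0·2 + 1·0 + 3·0 + 2·0 + 0·-2 = 0
  col t5: 2·0 + 1·0 + 3·0 + 2·0 + 0·-3 + 0·1 = 0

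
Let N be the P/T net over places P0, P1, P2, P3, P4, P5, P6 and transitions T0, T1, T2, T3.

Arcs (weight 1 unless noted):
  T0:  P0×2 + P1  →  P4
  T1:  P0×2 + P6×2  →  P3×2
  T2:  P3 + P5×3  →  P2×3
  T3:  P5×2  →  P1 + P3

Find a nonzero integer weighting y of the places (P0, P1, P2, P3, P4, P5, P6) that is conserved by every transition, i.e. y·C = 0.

y = (P0:3, P1:-3, P2:1, P3:3, P4:3, P5:0, P6:0)

Incidence matrix C (rows=places, cols=transitions):
       T0   T1   T2   T3
   P0  -2   -2    0    0
   P1  -1    0    0    1
   P2   0    0    3    0
   P3   0    2   -1    1
   P4   1    0    0    0
   P5   0    0   -3   -2
   P6   0   -2    0    0

Candidate y = [3, -3, 1, 3, 3, 0, 0]; check y·C column-wise:
  col T0: 3·-2 + -3·-1 + 1·0 + 3·0 + 3·1 = 0
  col T1: 3·-2 + -3·0 + 1·0 + 3·2 + 3·0 + 0·-2 = 0
  col T2: 3·0 + -3·0 + 1·3 + 3·-1 + 3·0 + 0·-3 = 0
  col T3: 3·0 + -3·1 + 1·0 + 3·1 + 3·0 + 0·-2 = 0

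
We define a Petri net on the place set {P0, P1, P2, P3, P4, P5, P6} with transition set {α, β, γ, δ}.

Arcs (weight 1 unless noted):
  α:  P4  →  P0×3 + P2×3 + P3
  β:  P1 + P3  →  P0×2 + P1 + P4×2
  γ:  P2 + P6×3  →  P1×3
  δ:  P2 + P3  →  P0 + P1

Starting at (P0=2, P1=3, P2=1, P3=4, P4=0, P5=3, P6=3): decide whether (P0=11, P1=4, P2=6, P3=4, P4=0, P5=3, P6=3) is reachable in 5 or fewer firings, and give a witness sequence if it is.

step 1: fire β:  (P0=2, P1=3, P2=1, P3=4, P4=0, P5=3, P6=3) → (P0=4, P1=3, P2=1, P3=3, P4=2, P5=3, P6=3)
step 2: fire α:  (P0=4, P1=3, P2=1, P3=3, P4=2, P5=3, P6=3) → (P0=7, P1=3, P2=4, P3=4, P4=1, P5=3, P6=3)
step 3: fire α:  (P0=7, P1=3, P2=4, P3=4, P4=1, P5=3, P6=3) → (P0=10, P1=3, P2=7, P3=5, P4=0, P5=3, P6=3)
step 4: fire δ:  (P0=10, P1=3, P2=7, P3=5, P4=0, P5=3, P6=3) → (P0=11, P1=4, P2=6, P3=4, P4=0, P5=3, P6=3)

YES — reachable via ⟨β, α, α, δ⟩ (4 firings)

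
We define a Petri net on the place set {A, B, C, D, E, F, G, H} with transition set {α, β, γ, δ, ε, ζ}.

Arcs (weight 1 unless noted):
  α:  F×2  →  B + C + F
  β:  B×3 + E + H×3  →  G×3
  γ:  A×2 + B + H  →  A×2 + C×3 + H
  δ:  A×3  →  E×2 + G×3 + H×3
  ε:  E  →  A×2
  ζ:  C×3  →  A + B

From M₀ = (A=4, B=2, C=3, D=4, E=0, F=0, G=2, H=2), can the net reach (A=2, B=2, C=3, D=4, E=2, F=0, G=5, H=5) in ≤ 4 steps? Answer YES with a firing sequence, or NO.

YES — reachable via ⟨γ, δ, ζ⟩ (3 firings)

step 1: fire γ:  (A=4, B=2, C=3, D=4, E=0, F=0, G=2, H=2) → (A=4, B=1, C=6, D=4, E=0, F=0, G=2, H=2)
step 2: fire δ:  (A=4, B=1, C=6, D=4, E=0, F=0, G=2, H=2) → (A=1, B=1, C=6, D=4, E=2, F=0, G=5, H=5)
step 3: fire ζ:  (A=1, B=1, C=6, D=4, E=2, F=0, G=5, H=5) → (A=2, B=2, C=3, D=4, E=2, F=0, G=5, H=5)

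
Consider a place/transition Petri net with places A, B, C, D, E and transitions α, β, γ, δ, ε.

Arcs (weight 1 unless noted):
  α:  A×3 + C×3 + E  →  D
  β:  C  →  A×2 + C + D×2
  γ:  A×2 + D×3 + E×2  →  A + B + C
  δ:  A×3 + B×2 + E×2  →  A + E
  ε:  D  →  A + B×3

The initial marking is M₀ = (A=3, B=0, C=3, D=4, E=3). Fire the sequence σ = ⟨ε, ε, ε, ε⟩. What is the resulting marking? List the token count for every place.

(A=7, B=12, C=3, D=0, E=3)

step 1: fire ε:  (A=3, B=0, C=3, D=4, E=3) → (A=4, B=3, C=3, D=3, E=3)
step 2: fire ε:  (A=4, B=3, C=3, D=3, E=3) → (A=5, B=6, C=3, D=2, E=3)
step 3: fire ε:  (A=5, B=6, C=3, D=2, E=3) → (A=6, B=9, C=3, D=1, E=3)
step 4: fire ε:  (A=6, B=9, C=3, D=1, E=3) → (A=7, B=12, C=3, D=0, E=3)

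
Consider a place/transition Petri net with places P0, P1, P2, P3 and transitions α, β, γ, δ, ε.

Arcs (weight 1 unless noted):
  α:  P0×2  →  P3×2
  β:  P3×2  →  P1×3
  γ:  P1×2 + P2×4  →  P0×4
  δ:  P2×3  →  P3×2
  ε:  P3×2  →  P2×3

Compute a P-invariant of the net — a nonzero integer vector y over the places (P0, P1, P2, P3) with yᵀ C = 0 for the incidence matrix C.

y = (P0:3, P1:2, P2:2, P3:3)

Incidence matrix C (rows=places, cols=transitions):
        α    β    γ    δ    ε
   P0  -2    0    4    0    0
   P1   0    3   -2    0    0
   P2   0    0   -4   -3    3
   P3   2   -2    0    2   -2

Candidate y = [3, 2, 2, 3]; check y·C column-wise:
  col α: 3·-2 + 2·0 + 2·0 + 3·2 = 0
  col β: 3·0 + 2·3 + 2·0 + 3·-2 = 0
  col γ: 3·4 + 2·-2 + 2·-4 + 3·0 = 0
  col δ: 3·0 + 2·0 + 2·-3 + 3·2 = 0
  col ε: 3·0 + 2·0 + 2·3 + 3·-2 = 0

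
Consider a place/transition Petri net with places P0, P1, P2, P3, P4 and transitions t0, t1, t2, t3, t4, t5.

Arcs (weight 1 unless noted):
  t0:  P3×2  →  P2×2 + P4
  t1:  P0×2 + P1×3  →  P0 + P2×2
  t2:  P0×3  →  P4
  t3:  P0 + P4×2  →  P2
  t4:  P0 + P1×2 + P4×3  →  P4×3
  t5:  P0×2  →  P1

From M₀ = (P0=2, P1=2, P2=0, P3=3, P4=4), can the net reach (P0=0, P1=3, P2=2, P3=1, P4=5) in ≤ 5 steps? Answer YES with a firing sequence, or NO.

YES — reachable via ⟨t0, t5⟩ (2 firings)

step 1: fire t0:  (P0=2, P1=2, P2=0, P3=3, P4=4) → (P0=2, P1=2, P2=2, P3=1, P4=5)
step 2: fire t5:  (P0=2, P1=2, P2=2, P3=1, P4=5) → (P0=0, P1=3, P2=2, P3=1, P4=5)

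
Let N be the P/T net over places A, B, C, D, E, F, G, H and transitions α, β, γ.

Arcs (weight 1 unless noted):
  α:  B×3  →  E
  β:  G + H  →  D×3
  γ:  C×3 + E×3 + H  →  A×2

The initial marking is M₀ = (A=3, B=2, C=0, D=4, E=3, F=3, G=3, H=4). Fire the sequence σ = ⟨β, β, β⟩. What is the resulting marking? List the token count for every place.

step 1: fire β:  (A=3, B=2, C=0, D=4, E=3, F=3, G=3, H=4) → (A=3, B=2, C=0, D=7, E=3, F=3, G=2, H=3)
step 2: fire β:  (A=3, B=2, C=0, D=7, E=3, F=3, G=2, H=3) → (A=3, B=2, C=0, D=10, E=3, F=3, G=1, H=2)
step 3: fire β:  (A=3, B=2, C=0, D=10, E=3, F=3, G=1, H=2) → (A=3, B=2, C=0, D=13, E=3, F=3, G=0, H=1)

(A=3, B=2, C=0, D=13, E=3, F=3, G=0, H=1)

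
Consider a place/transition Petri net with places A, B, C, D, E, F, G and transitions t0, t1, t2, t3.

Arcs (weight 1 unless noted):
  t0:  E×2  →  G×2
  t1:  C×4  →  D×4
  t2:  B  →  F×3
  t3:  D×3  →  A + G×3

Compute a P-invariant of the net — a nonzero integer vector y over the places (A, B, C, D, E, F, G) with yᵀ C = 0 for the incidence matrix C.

Incidence matrix C (rows=places, cols=transitions):
       t0   t1   t2   t3
    A   0    0    0    1
    B   0    0   -1    0
    C   0   -4    0    0
    D   0    4    0   -3
    E  -2    0    0    0
    F   0    0    3    0
    G   2    0    0    3

Candidate y = [3, 0, 1, 1, 0, 0, 0]; check y·C column-wise:
  col t0: 3·0 + 1·0 + 1·0 + 0·-2 + 0·2 = 0
  col t1: 3·0 + 1·-4 + 1·4 = 0
  col t2: 3·0 + 0·-1 + 1·0 + 1·0 + 0·3 = 0
  col t3: 3·1 + 1·0 + 1·-3 + 0·3 = 0

y = (A:3, B:0, C:1, D:1, E:0, F:0, G:0)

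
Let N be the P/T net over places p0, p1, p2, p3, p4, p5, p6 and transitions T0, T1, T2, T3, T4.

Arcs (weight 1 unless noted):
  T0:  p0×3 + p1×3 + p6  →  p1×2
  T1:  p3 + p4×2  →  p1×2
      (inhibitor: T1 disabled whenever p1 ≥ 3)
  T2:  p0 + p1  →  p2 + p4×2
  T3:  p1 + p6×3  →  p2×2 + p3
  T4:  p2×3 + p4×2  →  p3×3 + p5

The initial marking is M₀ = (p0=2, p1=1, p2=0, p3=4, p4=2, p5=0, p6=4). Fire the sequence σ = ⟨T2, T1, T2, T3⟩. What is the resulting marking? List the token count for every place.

(p0=0, p1=0, p2=4, p3=4, p4=4, p5=0, p6=1)

step 1: fire T2:  (p0=2, p1=1, p2=0, p3=4, p4=2, p5=0, p6=4) → (p0=1, p1=0, p2=1, p3=4, p4=4, p5=0, p6=4)
step 2: fire T1:  (p0=1, p1=0, p2=1, p3=4, p4=4, p5=0, p6=4) → (p0=1, p1=2, p2=1, p3=3, p4=2, p5=0, p6=4)
step 3: fire T2:  (p0=1, p1=2, p2=1, p3=3, p4=2, p5=0, p6=4) → (p0=0, p1=1, p2=2, p3=3, p4=4, p5=0, p6=4)
step 4: fire T3:  (p0=0, p1=1, p2=2, p3=3, p4=4, p5=0, p6=4) → (p0=0, p1=0, p2=4, p3=4, p4=4, p5=0, p6=1)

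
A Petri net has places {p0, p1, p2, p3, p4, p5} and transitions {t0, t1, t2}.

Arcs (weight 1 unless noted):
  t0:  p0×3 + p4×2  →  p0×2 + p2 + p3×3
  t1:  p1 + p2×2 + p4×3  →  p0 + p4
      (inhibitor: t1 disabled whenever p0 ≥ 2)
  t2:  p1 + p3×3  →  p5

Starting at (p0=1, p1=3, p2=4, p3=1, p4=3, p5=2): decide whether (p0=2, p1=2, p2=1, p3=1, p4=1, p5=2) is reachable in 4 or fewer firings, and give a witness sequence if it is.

depth 0: 1 marking
depth 1: 2 markings reached so far
depth 2: 2 markings reached so far
(frontier empty at depth 2; search complete)
target is not among the 2 markings reachable within 4 steps

NO — not reachable within 4 firings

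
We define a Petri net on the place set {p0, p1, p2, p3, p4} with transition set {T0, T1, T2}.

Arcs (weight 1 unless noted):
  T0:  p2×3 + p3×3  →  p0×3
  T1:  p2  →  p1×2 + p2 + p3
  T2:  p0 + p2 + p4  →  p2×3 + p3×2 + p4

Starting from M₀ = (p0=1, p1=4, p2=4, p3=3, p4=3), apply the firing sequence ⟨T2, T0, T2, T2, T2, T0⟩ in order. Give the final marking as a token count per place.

(p0=3, p1=4, p2=6, p3=5, p4=3)

step 1: fire T2:  (p0=1, p1=4, p2=4, p3=3, p4=3) → (p0=0, p1=4, p2=6, p3=5, p4=3)
step 2: fire T0:  (p0=0, p1=4, p2=6, p3=5, p4=3) → (p0=3, p1=4, p2=3, p3=2, p4=3)
step 3: fire T2:  (p0=3, p1=4, p2=3, p3=2, p4=3) → (p0=2, p1=4, p2=5, p3=4, p4=3)
step 4: fire T2:  (p0=2, p1=4, p2=5, p3=4, p4=3) → (p0=1, p1=4, p2=7, p3=6, p4=3)
step 5: fire T2:  (p0=1, p1=4, p2=7, p3=6, p4=3) → (p0=0, p1=4, p2=9, p3=8, p4=3)
step 6: fire T0:  (p0=0, p1=4, p2=9, p3=8, p4=3) → (p0=3, p1=4, p2=6, p3=5, p4=3)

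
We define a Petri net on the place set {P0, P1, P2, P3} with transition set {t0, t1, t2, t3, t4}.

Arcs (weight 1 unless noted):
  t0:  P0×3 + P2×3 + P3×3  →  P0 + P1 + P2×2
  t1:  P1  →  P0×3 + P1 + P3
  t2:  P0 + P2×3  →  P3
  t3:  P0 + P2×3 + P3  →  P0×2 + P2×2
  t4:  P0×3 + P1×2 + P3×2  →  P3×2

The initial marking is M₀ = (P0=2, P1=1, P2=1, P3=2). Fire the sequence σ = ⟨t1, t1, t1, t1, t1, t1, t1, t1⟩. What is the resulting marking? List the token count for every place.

step 1: fire t1:  (P0=2, P1=1, P2=1, P3=2) → (P0=5, P1=1, P2=1, P3=3)
step 2: fire t1:  (P0=5, P1=1, P2=1, P3=3) → (P0=8, P1=1, P2=1, P3=4)
step 3: fire t1:  (P0=8, P1=1, P2=1, P3=4) → (P0=11, P1=1, P2=1, P3=5)
step 4: fire t1:  (P0=11, P1=1, P2=1, P3=5) → (P0=14, P1=1, P2=1, P3=6)
step 5: fire t1:  (P0=14, P1=1, P2=1, P3=6) → (P0=17, P1=1, P2=1, P3=7)
step 6: fire t1:  (P0=17, P1=1, P2=1, P3=7) → (P0=20, P1=1, P2=1, P3=8)
step 7: fire t1:  (P0=20, P1=1, P2=1, P3=8) → (P0=23, P1=1, P2=1, P3=9)
step 8: fire t1:  (P0=23, P1=1, P2=1, P3=9) → (P0=26, P1=1, P2=1, P3=10)

(P0=26, P1=1, P2=1, P3=10)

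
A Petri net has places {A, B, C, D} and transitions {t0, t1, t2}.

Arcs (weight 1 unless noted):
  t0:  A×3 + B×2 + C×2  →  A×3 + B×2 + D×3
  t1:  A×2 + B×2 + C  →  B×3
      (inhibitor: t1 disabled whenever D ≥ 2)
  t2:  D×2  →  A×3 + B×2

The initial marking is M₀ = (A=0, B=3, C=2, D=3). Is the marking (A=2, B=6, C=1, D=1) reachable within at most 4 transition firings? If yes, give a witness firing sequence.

depth 0: 1 marking
depth 1: 2 markings reached so far
depth 2: 4 markings reached so far
depth 3: 5 markings reached so far
depth 4: 6 markings reached so far
target is not among the 6 markings reachable within 4 steps

NO — not reachable within 4 firings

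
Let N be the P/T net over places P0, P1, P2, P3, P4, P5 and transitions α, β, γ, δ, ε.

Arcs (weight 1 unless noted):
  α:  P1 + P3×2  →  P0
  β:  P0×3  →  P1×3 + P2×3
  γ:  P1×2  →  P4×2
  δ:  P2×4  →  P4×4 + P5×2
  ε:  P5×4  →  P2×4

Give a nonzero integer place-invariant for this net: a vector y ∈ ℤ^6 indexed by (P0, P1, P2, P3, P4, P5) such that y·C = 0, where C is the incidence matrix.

Incidence matrix C (rows=places, cols=transitions):
        α    β    γ    δ    ε
   P0   1   -3    0    0    0
   P1  -1    3   -2    0    0
   P2   0    3    0   -4    4
   P3  -2    0    0    0    0
   P4   0    0    2    4    0
   P5   0    0    0    2   -4

Candidate y = [3, 1, 2, 1, 1, 2]; check y·C column-wise:
  col α: 3·1 + 1·-1 + 2·0 + 1·-2 + 1·0 + 2·0 = 0
  col β: 3·-3 + 1·3 + 2·3 + 1·0 + 1·0 + 2·0 = 0
  col γ: 3·0 + 1·-2 + 2·0 + 1·0 + 1·2 + 2·0 = 0
  col δ: 3·0 + 1·0 + 2·-4 + 1·0 + 1·4 + 2·2 = 0
  col ε: 3·0 + 1·0 + 2·4 + 1·0 + 1·0 + 2·-4 = 0

y = (P0:3, P1:1, P2:2, P3:1, P4:1, P5:2)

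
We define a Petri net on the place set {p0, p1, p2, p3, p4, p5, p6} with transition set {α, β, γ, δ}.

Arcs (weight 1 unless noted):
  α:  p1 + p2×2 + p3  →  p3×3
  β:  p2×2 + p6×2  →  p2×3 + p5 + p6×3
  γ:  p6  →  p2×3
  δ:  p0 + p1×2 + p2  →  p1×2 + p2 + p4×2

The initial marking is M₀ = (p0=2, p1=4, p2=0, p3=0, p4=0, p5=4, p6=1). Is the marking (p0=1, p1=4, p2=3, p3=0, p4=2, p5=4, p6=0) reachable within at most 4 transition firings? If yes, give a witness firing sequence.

YES — reachable via ⟨γ, δ⟩ (2 firings)

step 1: fire γ:  (p0=2, p1=4, p2=0, p3=0, p4=0, p5=4, p6=1) → (p0=2, p1=4, p2=3, p3=0, p4=0, p5=4, p6=0)
step 2: fire δ:  (p0=2, p1=4, p2=3, p3=0, p4=0, p5=4, p6=0) → (p0=1, p1=4, p2=3, p3=0, p4=2, p5=4, p6=0)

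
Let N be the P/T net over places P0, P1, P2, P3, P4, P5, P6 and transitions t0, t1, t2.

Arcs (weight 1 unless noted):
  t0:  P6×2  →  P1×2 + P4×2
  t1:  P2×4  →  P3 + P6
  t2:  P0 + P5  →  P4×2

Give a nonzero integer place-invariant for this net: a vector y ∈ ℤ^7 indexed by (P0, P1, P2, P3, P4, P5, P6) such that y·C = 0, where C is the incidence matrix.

y = (P0:0, P1:0, P2:1, P3:4, P4:0, P5:0, P6:0)

Incidence matrix C (rows=places, cols=transitions):
       t0   t1   t2
   P0   0    0   -1
   P1   2    0    0
   P2   0   -4    0
   P3   0    1    0
   P4   2    0    2
   P5   0    0   -1
   P6  -2    1    0

Candidate y = [0, 0, 1, 4, 0, 0, 0]; check y·C column-wise:
  col t0: 0·2 + 1·0 + 4·0 + 0·2 + 0·-2 = 0
  col t1: 1·-4 + 4·1 + 0·1 = 0
  col t2: 0·-1 + 1·0 + 4·0 + 0·2 + 0·-1 = 0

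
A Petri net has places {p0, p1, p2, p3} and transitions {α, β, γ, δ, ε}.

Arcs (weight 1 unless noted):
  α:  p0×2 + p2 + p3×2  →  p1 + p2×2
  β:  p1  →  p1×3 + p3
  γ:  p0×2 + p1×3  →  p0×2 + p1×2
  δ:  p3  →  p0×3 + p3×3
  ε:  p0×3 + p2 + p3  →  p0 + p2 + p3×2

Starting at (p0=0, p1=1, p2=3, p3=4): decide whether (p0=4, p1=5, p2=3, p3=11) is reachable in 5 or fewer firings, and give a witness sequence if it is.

YES — reachable via ⟨β, β, δ, δ, ε⟩ (5 firings)

step 1: fire β:  (p0=0, p1=1, p2=3, p3=4) → (p0=0, p1=3, p2=3, p3=5)
step 2: fire β:  (p0=0, p1=3, p2=3, p3=5) → (p0=0, p1=5, p2=3, p3=6)
step 3: fire δ:  (p0=0, p1=5, p2=3, p3=6) → (p0=3, p1=5, p2=3, p3=8)
step 4: fire δ:  (p0=3, p1=5, p2=3, p3=8) → (p0=6, p1=5, p2=3, p3=10)
step 5: fire ε:  (p0=6, p1=5, p2=3, p3=10) → (p0=4, p1=5, p2=3, p3=11)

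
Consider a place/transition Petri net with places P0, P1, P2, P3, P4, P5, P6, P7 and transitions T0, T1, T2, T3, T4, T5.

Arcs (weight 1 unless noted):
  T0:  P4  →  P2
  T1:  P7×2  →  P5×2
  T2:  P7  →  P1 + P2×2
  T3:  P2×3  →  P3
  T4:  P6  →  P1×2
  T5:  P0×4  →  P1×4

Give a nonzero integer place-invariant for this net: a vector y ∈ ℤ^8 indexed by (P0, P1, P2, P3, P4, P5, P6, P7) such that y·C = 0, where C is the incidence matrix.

Incidence matrix C (rows=places, cols=transitions):
       T0   T1   T2   T3   T4   T5
   P0   0    0    0    0    0   -4
   P1   0    0    1    0    2    4
   P2   1    0    2   -3    0    0
   P3   0    0    0    1    0    0
   P4  -1    0    0    0    0    0
   P5   0    2    0    0    0    0
   P6   0    0    0    0   -1    0
   P7   0   -2   -1    0    0    0

Candidate y = [2, 2, -1, -3, -1, 0, 4, 0]; check y·C column-wise:
  col T0: 2·0 + 2·0 + -1·1 + -3·0 + -1·-1 + 4·0 = 0
  col T1: 2·0 + 2·0 + -1·0 + -3·0 + -1·0 + 0·2 + 4·0 + 0·-2 = 0
  col T2: 2·0 + 2·1 + -1·2 + -3·0 + -1·0 + 4·0 + 0·-1 = 0
  col T3: 2·0 + 2·0 + -1·-3 + -3·1 + -1·0 + 4·0 = 0
  col T4: 2·0 + 2·2 + -1·0 + -3·0 + -1·0 + 4·-1 = 0
  col T5: 2·-4 + 2·4 + -1·0 + -3·0 + -1·0 + 4·0 = 0

y = (P0:2, P1:2, P2:-1, P3:-3, P4:-1, P5:0, P6:4, P7:0)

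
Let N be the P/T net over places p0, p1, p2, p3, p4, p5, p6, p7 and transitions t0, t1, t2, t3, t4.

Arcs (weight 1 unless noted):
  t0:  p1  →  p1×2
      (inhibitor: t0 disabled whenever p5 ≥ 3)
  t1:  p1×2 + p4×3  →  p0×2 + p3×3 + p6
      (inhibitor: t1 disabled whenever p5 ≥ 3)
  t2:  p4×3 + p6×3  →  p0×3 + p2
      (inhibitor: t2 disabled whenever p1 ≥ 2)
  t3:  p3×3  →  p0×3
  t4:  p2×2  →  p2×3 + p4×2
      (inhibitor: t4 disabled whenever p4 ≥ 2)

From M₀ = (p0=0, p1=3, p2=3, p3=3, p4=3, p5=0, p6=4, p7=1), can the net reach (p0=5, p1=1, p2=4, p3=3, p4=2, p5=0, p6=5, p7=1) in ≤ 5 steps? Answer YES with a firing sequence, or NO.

YES — reachable via ⟨t1, t3, t4⟩ (3 firings)

step 1: fire t1:  (p0=0, p1=3, p2=3, p3=3, p4=3, p5=0, p6=4, p7=1) → (p0=2, p1=1, p2=3, p3=6, p4=0, p5=0, p6=5, p7=1)
step 2: fire t3:  (p0=2, p1=1, p2=3, p3=6, p4=0, p5=0, p6=5, p7=1) → (p0=5, p1=1, p2=3, p3=3, p4=0, p5=0, p6=5, p7=1)
step 3: fire t4:  (p0=5, p1=1, p2=3, p3=3, p4=0, p5=0, p6=5, p7=1) → (p0=5, p1=1, p2=4, p3=3, p4=2, p5=0, p6=5, p7=1)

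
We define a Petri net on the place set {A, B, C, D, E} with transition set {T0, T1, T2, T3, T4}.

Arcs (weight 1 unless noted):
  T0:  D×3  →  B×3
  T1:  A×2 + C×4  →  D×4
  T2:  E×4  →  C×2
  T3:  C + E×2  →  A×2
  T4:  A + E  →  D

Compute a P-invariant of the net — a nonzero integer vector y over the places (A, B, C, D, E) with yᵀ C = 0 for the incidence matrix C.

Incidence matrix C (rows=places, cols=transitions):
       T0   T1   T2   T3   T4
    A   0   -2    0    2   -1
    B   3    0    0    0    0
    C   0   -4    2   -1    0
    D  -3    4    0    0    1
    E   0    0   -4   -2   -1

Candidate y = [2, 3, 2, 3, 1]; check y·C column-wise:
  col T0: 2·0 + 3·3 + 2·0 + 3·-3 + 1·0 = 0
  col T1: 2·-2 + 3·0 + 2·-4 + 3·4 + 1·0 = 0
  col T2: 2·0 + 3·0 + 2·2 + 3·0 + 1·-4 = 0
  col T3: 2·2 + 3·0 + 2·-1 + 3·0 + 1·-2 = 0
  col T4: 2·-1 + 3·0 + 2·0 + 3·1 + 1·-1 = 0

y = (A:2, B:3, C:2, D:3, E:1)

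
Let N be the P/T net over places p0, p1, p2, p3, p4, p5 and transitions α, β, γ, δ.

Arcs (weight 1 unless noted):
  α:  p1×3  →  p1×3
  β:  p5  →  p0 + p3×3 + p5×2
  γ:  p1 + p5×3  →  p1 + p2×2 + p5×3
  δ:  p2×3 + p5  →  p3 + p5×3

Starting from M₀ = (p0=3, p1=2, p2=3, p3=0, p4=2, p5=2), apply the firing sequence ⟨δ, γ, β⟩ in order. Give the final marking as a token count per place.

step 1: fire δ:  (p0=3, p1=2, p2=3, p3=0, p4=2, p5=2) → (p0=3, p1=2, p2=0, p3=1, p4=2, p5=4)
step 2: fire γ:  (p0=3, p1=2, p2=0, p3=1, p4=2, p5=4) → (p0=3, p1=2, p2=2, p3=1, p4=2, p5=4)
step 3: fire β:  (p0=3, p1=2, p2=2, p3=1, p4=2, p5=4) → (p0=4, p1=2, p2=2, p3=4, p4=2, p5=5)

(p0=4, p1=2, p2=2, p3=4, p4=2, p5=5)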